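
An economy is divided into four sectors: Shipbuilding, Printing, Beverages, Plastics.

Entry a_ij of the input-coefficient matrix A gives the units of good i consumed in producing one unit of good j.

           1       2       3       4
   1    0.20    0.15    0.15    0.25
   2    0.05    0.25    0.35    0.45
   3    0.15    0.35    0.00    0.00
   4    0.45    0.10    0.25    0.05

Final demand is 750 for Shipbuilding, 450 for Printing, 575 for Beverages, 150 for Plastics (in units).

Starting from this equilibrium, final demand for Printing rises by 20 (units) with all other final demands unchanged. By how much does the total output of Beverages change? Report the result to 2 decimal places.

I − A =
  [   0.80    -0.15    -0.15    -0.25]
  [  -0.05     0.75    -0.35    -0.45]
  [  -0.15    -0.35     1.00     0.00]
  [  -0.45    -0.10    -0.25     0.95]
Compute the cofactors C_ij = (−1)^(i+j)·(3×3 minor ij) of I−A; the adjugate is their transpose:
adj(I−A) = Cᵀ =
  [ 0.511750   0.239250   0.222500   0.248000]
  [ 0.316750   0.616750   0.357250   0.375500]
  [ 0.187625   0.251750   0.410875   0.168625]
  [ 0.325125   0.244500   0.251125   0.467125]
det(I−A) = Σ_j (I−A)_1j·C_1j = (0.80)(0.511750) + (-0.15)(0.316750) + (-0.15)(0.187625) + (-0.25)(0.325125) = 0.2524625
(I − A)⁻¹ = adj(I−A) / det(I−A) ≈
  [   2.0270     0.9477     0.8813     0.9823]
  [   1.2546     2.4429     1.4151     1.4873]
  [   0.7432     0.9972     1.6275     0.6679]
  [   1.2878     0.9685     0.9947     1.8503]
Δx = (I − A)⁻¹ Δd with Δd having +20 in the Printing component and 0 elsewhere.
So Δx_3 = L_32 · (+20), where L_32 = adj(I−A)_32 / det(I−A) = 0.251750 / 0.2524625.
Δx_3 = 0.251750 × (+20) / 0.2524625 = 5.035 / 0.2524625 ≈ 19.94.

Δx_3 = 19.94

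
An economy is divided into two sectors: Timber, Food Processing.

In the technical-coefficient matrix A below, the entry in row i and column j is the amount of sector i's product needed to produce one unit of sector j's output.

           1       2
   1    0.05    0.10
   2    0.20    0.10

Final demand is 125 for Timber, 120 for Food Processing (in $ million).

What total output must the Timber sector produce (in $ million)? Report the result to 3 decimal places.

I − A =
  [   0.95    -0.10]
  [  -0.20     0.90]
det(I−A) = (0.95)(0.90) − (-0.10)(-0.20) = 0.8350
adj(I−A) = [[0.90, 0.10], [0.20, 0.95]]
(I − A)⁻¹ = adj(I−A) / det(I−A) ≈
  [   1.0778     0.1198]
  [   0.2395     1.1377]
x = (I − A)⁻¹ d = adj(I−A)·d / det(I−A), with det(I−A) = 0.8350:
  x_1 = (0.90·125 + 0.10·120) / 0.8350 = 124.50 / 0.8350 ≈ 149.102
  x_2 = (0.20·125 + 0.95·120) / 0.8350 = 139.00 / 0.8350 ≈ 166.467

x_1 = 149.102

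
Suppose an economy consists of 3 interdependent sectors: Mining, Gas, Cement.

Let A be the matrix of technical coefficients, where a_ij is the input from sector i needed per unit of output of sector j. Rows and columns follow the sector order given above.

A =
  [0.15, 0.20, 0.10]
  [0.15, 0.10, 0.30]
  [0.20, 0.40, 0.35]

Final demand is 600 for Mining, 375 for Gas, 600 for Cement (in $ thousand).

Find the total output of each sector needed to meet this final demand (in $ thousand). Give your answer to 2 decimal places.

I − A =
  [   0.85    -0.20    -0.10]
  [  -0.15     0.90    -0.30]
  [  -0.20    -0.40     0.65]
Cofactors of I−A, C_ij = (−1)^(i+j)·(minor ij) (rows/columns in the sector order above):
  C_11 = (0.90)(0.65) − (-0.30)(-0.40) = 0.4650
  C_12 = −[(-0.15)(0.65) − (-0.30)(-0.20)] = 0.1575
  C_13 = (-0.15)(-0.40) − (0.90)(-0.20) = 0.2400
  C_21 = −[(-0.20)(0.65) − (-0.10)(-0.40)] = 0.1700
  C_22 = (0.85)(0.65) − (-0.10)(-0.20) = 0.5325
  C_23 = −[(0.85)(-0.40) − (-0.20)(-0.20)] = 0.3800
  C_31 = (-0.20)(-0.30) − (-0.10)(0.90) = 0.1500
  C_32 = −[(0.85)(-0.30) − (-0.10)(-0.15)] = 0.2700
  C_33 = (0.85)(0.90) − (-0.20)(-0.15) = 0.7350
det(I−A) = Σ_j (I−A)_1j·C_1j = (0.85)(0.4650) + (-0.20)(0.1575) + (-0.10)(0.2400) = 0.33975
adj(I−A) = Cᵀ =
  [ 0.4650   0.1700   0.1500]
  [ 0.1575   0.5325   0.2700]
  [ 0.2400   0.3800   0.7350]
(I − A)⁻¹ = adj(I−A) / det(I−A) ≈
  [   1.3687     0.5004     0.4415]
  [   0.4636     1.5673     0.7947]
  [   0.7064     1.1185     2.1634]
x = (I − A)⁻¹ d = adj(I−A)·d / det(I−A), with det(I−A) = 0.33975:
  x_1 = (0.4650·600 + 0.1700·375 + 0.1500·600) / 0.33975 = 432.75 / 0.33975 ≈ 1273.73
  x_2 = (0.1575·600 + 0.5325·375 + 0.2700·600) / 0.33975 = 456.1875 / 0.33975 ≈ 1342.72
  x_3 = (0.2400·600 + 0.3800·375 + 0.7350·600) / 0.33975 = 727.50 / 0.33975 ≈ 2141.28

x_1 = 1273.73, x_2 = 1342.72, x_3 = 2141.28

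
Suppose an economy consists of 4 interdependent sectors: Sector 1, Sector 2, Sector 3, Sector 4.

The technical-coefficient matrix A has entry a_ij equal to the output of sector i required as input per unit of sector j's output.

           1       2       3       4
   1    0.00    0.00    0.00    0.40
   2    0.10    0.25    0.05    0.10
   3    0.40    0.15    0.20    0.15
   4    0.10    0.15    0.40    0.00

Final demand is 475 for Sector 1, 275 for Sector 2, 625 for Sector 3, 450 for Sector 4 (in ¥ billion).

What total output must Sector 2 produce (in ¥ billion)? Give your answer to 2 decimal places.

x_2 = 793.89

I − A =
  [   1.00     0.00     0.00    -0.40]
  [  -0.10     0.75    -0.05    -0.10]
  [  -0.40    -0.15     0.80    -0.15]
  [  -0.10    -0.15    -0.40     1.00]
Compute the cofactors C_ij = (−1)^(i+j)·(3×3 minor ij) of I−A; the adjugate is their transpose:
adj(I−A) = Cᵀ =
  [ 0.528375   0.072000   0.123000   0.237000]
  [ 0.118750   0.644000   0.104000   0.127500]
  [ 0.324000   0.190500   0.699000   0.253500]
  [ 0.200250   0.180000   0.307500   0.592500]
det(I−A) = Σ_j (I−A)_1j·C_1j = (1.00)(0.528375) + (0.00)(0.118750) + (0.00)(0.324000) + (-0.40)(0.200250) = 0.448275
(I − A)⁻¹ = adj(I−A) / det(I−A) ≈
  [   1.1787     0.1606     0.2744     0.5287]
  [   0.2649     1.4366     0.2320     0.2844]
  [   0.7228     0.4250     1.5593     0.5655]
  [   0.4467     0.4015     0.6860     1.3217]
x = (I − A)⁻¹ d = adj(I−A)·d / det(I−A), with det(I−A) = 0.448275:
  x_1 = (0.528375·475 + 0.072000·275 + 0.123000·625 + 0.237000·450) / 0.448275 = 454.303125 / 0.448275 ≈ 1013.45
  x_2 = (0.118750·475 + 0.644000·275 + 0.104000·625 + 0.127500·450) / 0.448275 = 355.88125 / 0.448275 ≈ 793.89
  x_3 = (0.324000·475 + 0.190500·275 + 0.699000·625 + 0.253500·450) / 0.448275 = 757.2375 / 0.448275 ≈ 1689.23
  x_4 = (0.200250·475 + 0.180000·275 + 0.307500·625 + 0.592500·450) / 0.448275 = 603.43125 / 0.448275 ≈ 1346.12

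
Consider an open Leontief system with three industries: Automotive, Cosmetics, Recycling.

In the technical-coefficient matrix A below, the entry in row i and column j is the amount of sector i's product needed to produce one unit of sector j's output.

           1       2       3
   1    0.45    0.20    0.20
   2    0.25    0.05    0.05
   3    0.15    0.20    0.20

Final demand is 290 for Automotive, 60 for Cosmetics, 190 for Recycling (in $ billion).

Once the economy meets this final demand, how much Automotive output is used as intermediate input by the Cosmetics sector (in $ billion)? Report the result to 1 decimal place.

z_12 = 59.8

I − A =
  [   0.55    -0.20    -0.20]
  [  -0.25     0.95    -0.05]
  [  -0.15    -0.20     0.80]
Cofactors of I−A, C_ij = (−1)^(i+j)·(minor ij) (rows/columns in the sector order above):
  C_11 = (0.95)(0.80) − (-0.05)(-0.20) = 0.7500
  C_12 = −[(-0.25)(0.80) − (-0.05)(-0.15)] = 0.2075
  C_13 = (-0.25)(-0.20) − (0.95)(-0.15) = 0.1925
  C_21 = −[(-0.20)(0.80) − (-0.20)(-0.20)] = 0.2000
  C_22 = (0.55)(0.80) − (-0.20)(-0.15) = 0.4100
  C_23 = −[(0.55)(-0.20) − (-0.20)(-0.15)] = 0.1400
  C_31 = (-0.20)(-0.05) − (-0.20)(0.95) = 0.2000
  C_32 = −[(0.55)(-0.05) − (-0.20)(-0.25)] = 0.0775
  C_33 = (0.55)(0.95) − (-0.20)(-0.25) = 0.4725
det(I−A) = Σ_j (I−A)_1j·C_1j = (0.55)(0.7500) + (-0.20)(0.2075) + (-0.20)(0.1925) = 0.3325
adj(I−A) = Cᵀ =
  [ 0.7500   0.2000   0.2000]
  [ 0.2075   0.4100   0.0775]
  [ 0.1925   0.1400   0.4725]
(I − A)⁻¹ = adj(I−A) / det(I−A) ≈
  [   2.2556     0.6015     0.6015]
  [   0.6241     1.2331     0.2331]
  [   0.5789     0.4211     1.4211]
First solve x = (I − A)⁻¹ d = adj(I−A)·d / det(I−A); in particular x_2 = (0.2075·290 + 0.4100·60 + 0.0775·190) / 0.3325 = 99.50 / 0.3325 ≈ 299.248.
Intermediate flow from 1 to 2: z_12 = a_12 · x_2 = 0.20 × 99.50 / 0.3325 = 19.90 / 0.3325 ≈ 59.8.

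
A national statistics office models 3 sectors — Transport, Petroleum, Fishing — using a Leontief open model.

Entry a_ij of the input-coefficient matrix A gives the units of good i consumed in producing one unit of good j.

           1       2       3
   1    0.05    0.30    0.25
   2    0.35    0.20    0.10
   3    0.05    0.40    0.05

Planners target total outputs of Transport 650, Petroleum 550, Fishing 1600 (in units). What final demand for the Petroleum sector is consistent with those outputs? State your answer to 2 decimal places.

I − A =
  [   0.95    -0.30    -0.25]
  [  -0.35     0.80    -0.10]
  [  -0.05    -0.40     0.95]
d = (I − A) x:
  d_1 = (+0.95)·650 + (-0.30)·550 + (-0.25)·1600 = 52.50
  d_2 = (-0.35)·650 + (+0.80)·550 + (-0.10)·1600 = 52.50
  d_3 = (-0.05)·650 + (-0.40)·550 + (+0.95)·1600 = 1267.50

d_2 = 52.50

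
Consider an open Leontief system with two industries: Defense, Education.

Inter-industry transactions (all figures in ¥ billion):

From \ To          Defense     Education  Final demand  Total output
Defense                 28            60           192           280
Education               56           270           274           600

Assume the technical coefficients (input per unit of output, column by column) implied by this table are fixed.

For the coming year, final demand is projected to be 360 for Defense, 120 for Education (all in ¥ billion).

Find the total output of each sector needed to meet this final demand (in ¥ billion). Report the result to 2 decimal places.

x_D = 442.11, x_E = 378.95

Technical coefficients a_ij = z_ij / X_j:
  a_DD = 28/280 = 0.10, a_ED = 56/280 = 0.20
  a_DE = 60/600 = 0.10, a_EE = 270/600 = 0.45
I − A =
  [   0.90    -0.10]
  [  -0.20     0.55]
det(I−A) = (0.90)(0.55) − (-0.10)(-0.20) = 0.4750
adj(I−A) = [[0.55, 0.10], [0.20, 0.90]]
(I − A)⁻¹ = adj(I−A) / det(I−A) ≈
  [   1.1579     0.2105]
  [   0.4211     1.8947]
x = (I − A)⁻¹ d = adj(I−A)·d / det(I−A), with det(I−A) = 0.4750:
  x_D = (0.55·360 + 0.10·120) / 0.4750 = 210.00 / 0.4750 ≈ 442.11
  x_E = (0.20·360 + 0.90·120) / 0.4750 = 180.00 / 0.4750 ≈ 378.95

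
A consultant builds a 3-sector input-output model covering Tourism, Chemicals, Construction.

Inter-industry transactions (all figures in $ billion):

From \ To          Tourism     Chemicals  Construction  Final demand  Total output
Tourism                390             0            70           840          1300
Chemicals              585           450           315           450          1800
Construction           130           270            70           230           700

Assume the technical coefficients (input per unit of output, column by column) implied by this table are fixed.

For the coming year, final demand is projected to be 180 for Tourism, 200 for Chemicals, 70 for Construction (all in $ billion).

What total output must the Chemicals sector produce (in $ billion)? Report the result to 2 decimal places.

x_2 = 560.10

Technical coefficients a_ij = z_ij / X_j:
  a_11 = 390/1300 = 0.30, a_21 = 585/1300 = 0.45, a_31 = 130/1300 = 0.10
  a_12 = 0/1800 = 0.00, a_22 = 450/1800 = 0.25, a_32 = 270/1800 = 0.15
  a_13 = 70/700 = 0.10, a_23 = 315/700 = 0.45, a_33 = 70/700 = 0.10
I − A =
  [   0.70     0.00    -0.10]
  [  -0.45     0.75    -0.45]
  [  -0.10    -0.15     0.90]
Cofactors of I−A, C_ij = (−1)^(i+j)·(minor ij) (rows/columns in the sector order above):
  C_11 = (0.75)(0.90) − (-0.45)(-0.15) = 0.6075
  C_12 = −[(-0.45)(0.90) − (-0.45)(-0.10)] = 0.4500
  C_13 = (-0.45)(-0.15) − (0.75)(-0.10) = 0.1425
  C_21 = −[(0.00)(0.90) − (-0.10)(-0.15)] = 0.0150
  C_22 = (0.70)(0.90) − (-0.10)(-0.10) = 0.6200
  C_23 = −[(0.70)(-0.15) − (0.00)(-0.10)] = 0.1050
  C_31 = (0.00)(-0.45) − (-0.10)(0.75) = 0.0750
  C_32 = −[(0.70)(-0.45) − (-0.10)(-0.45)] = 0.3600
  C_33 = (0.70)(0.75) − (0.00)(-0.45) = 0.5250
det(I−A) = Σ_j (I−A)_1j·C_1j = (0.70)(0.6075) + (0.00)(0.4500) + (-0.10)(0.1425) = 0.4110
adj(I−A) = Cᵀ =
  [ 0.6075   0.0150   0.0750]
  [ 0.4500   0.6200   0.3600]
  [ 0.1425   0.1050   0.5250]
(I − A)⁻¹ = adj(I−A) / det(I−A) ≈
  [   1.4781     0.0365     0.1825]
  [   1.0949     1.5085     0.8759]
  [   0.3467     0.2555     1.2774]
x = (I − A)⁻¹ d = adj(I−A)·d / det(I−A), with det(I−A) = 0.4110:
  x_1 = (0.6075·180 + 0.0150·200 + 0.0750·70) / 0.4110 = 117.60 / 0.4110 ≈ 286.13
  x_2 = (0.4500·180 + 0.6200·200 + 0.3600·70) / 0.4110 = 230.20 / 0.4110 ≈ 560.10
  x_3 = (0.1425·180 + 0.1050·200 + 0.5250·70) / 0.4110 = 83.40 / 0.4110 ≈ 202.92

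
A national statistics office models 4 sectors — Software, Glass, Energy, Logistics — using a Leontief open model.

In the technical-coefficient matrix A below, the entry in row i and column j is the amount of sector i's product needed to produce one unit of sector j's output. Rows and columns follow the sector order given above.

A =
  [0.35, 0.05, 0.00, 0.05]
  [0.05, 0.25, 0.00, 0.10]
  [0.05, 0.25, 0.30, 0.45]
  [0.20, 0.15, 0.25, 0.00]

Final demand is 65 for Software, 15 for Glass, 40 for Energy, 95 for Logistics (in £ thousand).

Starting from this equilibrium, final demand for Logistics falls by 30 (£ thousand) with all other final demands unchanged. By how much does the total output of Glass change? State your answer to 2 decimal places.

I − A =
  [   0.65    -0.05     0.00    -0.05]
  [  -0.05     0.75     0.00    -0.10]
  [  -0.05    -0.25     0.70    -0.45]
  [  -0.20    -0.15    -0.25     1.00]
Compute the cofactors C_ij = (−1)^(i+j)·(3×3 minor ij) of I−A; the adjugate is their transpose:
adj(I−A) = Cᵀ =
  [ 0.423875   0.037750   0.010625   0.029750]
  [ 0.044625   0.374250   0.016875   0.047250]
  [ 0.125125   0.211250   0.466375   0.237250]
  [ 0.122750   0.116500   0.121250   0.339500]
det(I−A) = Σ_j (I−A)_1j·C_1j = (0.65)(0.423875) + (-0.05)(0.044625) + (0.00)(0.125125) + (-0.05)(0.122750) = 0.26715
(I − A)⁻¹ = adj(I−A) / det(I−A) ≈
  [   1.5867     0.1413     0.0398     0.1114]
  [   0.1670     1.4009     0.0632     0.1769]
  [   0.4684     0.7908     1.7457     0.8881]
  [   0.4595     0.4361     0.4539     1.2708]
Δx = (I − A)⁻¹ Δd with Δd having -30 in the Logistics component and 0 elsewhere.
So Δx_G = L_GL · (-30), where L_GL = adj(I−A)_GL / det(I−A) = 0.047250 / 0.26715.
Δx_G = 0.047250 × (-30) / 0.26715 = -1.4175 / 0.26715 ≈ -5.31.

Δx_G = -5.31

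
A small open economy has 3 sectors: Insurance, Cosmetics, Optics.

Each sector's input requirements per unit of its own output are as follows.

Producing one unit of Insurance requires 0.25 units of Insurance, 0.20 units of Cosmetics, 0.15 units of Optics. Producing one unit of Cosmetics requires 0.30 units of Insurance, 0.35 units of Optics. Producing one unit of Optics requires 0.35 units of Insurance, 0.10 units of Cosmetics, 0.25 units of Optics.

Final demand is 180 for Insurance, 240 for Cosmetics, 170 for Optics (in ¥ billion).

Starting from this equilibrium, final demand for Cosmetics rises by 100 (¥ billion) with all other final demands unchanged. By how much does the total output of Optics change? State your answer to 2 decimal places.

Δx_O = 75.05

I − A =
  [   0.75    -0.30    -0.35]
  [  -0.20     1.00    -0.10]
  [  -0.15    -0.35     0.75]
Cofactors of I−A, C_ij = (−1)^(i+j)·(minor ij) (rows/columns in the sector order above):
  C_11 = (1.00)(0.75) − (-0.10)(-0.35) = 0.7150
  C_12 = −[(-0.20)(0.75) − (-0.10)(-0.15)] = 0.1650
  C_13 = (-0.20)(-0.35) − (1.00)(-0.15) = 0.2200
  C_21 = −[(-0.30)(0.75) − (-0.35)(-0.35)] = 0.3475
  C_22 = (0.75)(0.75) − (-0.35)(-0.15) = 0.5100
  C_23 = −[(0.75)(-0.35) − (-0.30)(-0.15)] = 0.3075
  C_31 = (-0.30)(-0.10) − (-0.35)(1.00) = 0.3800
  C_32 = −[(0.75)(-0.10) − (-0.35)(-0.20)] = 0.1450
  C_33 = (0.75)(1.00) − (-0.30)(-0.20) = 0.6900
det(I−A) = Σ_j (I−A)_1j·C_1j = (0.75)(0.7150) + (-0.30)(0.1650) + (-0.35)(0.2200) = 0.40975
adj(I−A) = Cᵀ =
  [ 0.7150   0.3475   0.3800]
  [ 0.1650   0.5100   0.1450]
  [ 0.2200   0.3075   0.6900]
(I − A)⁻¹ = adj(I−A) / det(I−A) ≈
  [   1.7450     0.8481     0.9274]
  [   0.4027     1.2447     0.3539]
  [   0.5369     0.7505     1.6840]
Δx = (I − A)⁻¹ Δd with Δd having +100 in the Cosmetics component and 0 elsewhere.
So Δx_O = L_OC · (+100), where L_OC = adj(I−A)_OC / det(I−A) = 0.3075 / 0.40975.
Δx_O = 0.3075 × (+100) / 0.40975 = 30.75 / 0.40975 ≈ 75.05.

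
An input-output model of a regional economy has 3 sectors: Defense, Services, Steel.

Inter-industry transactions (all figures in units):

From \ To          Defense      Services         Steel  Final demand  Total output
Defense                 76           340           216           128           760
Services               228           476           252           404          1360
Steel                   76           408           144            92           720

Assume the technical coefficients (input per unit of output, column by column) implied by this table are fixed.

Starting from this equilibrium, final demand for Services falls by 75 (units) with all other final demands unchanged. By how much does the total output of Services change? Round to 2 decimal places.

Δx_2 = -200.39

Technical coefficients a_ij = z_ij / X_j:
  a_11 = 76/760 = 0.10, a_21 = 228/760 = 0.30, a_31 = 76/760 = 0.10
  a_12 = 340/1360 = 0.25, a_22 = 476/1360 = 0.35, a_32 = 408/1360 = 0.30
  a_13 = 216/720 = 0.30, a_23 = 252/720 = 0.35, a_33 = 144/720 = 0.20
I − A =
  [   0.90    -0.25    -0.30]
  [  -0.30     0.65    -0.35]
  [  -0.10    -0.30     0.80]
Cofactors of I−A, C_ij = (−1)^(i+j)·(minor ij) (rows/columns in the sector order above):
  C_11 = (0.65)(0.80) − (-0.35)(-0.30) = 0.4150
  C_12 = −[(-0.30)(0.80) − (-0.35)(-0.10)] = 0.2750
  C_13 = (-0.30)(-0.30) − (0.65)(-0.10) = 0.1550
  C_21 = −[(-0.25)(0.80) − (-0.30)(-0.30)] = 0.2900
  C_22 = (0.90)(0.80) − (-0.30)(-0.10) = 0.6900
  C_23 = −[(0.90)(-0.30) − (-0.25)(-0.10)] = 0.2950
  C_31 = (-0.25)(-0.35) − (-0.30)(0.65) = 0.2825
  C_32 = −[(0.90)(-0.35) − (-0.30)(-0.30)] = 0.4050
  C_33 = (0.90)(0.65) − (-0.25)(-0.30) = 0.5100
det(I−A) = Σ_j (I−A)_1j·C_1j = (0.90)(0.4150) + (-0.25)(0.2750) + (-0.30)(0.1550) = 0.25825
adj(I−A) = Cᵀ =
  [ 0.4150   0.2900   0.2825]
  [ 0.2750   0.6900   0.4050]
  [ 0.1550   0.2950   0.5100]
(I − A)⁻¹ = adj(I−A) / det(I−A) ≈
  [   1.6070     1.1229     1.0939]
  [   1.0649     2.6718     1.5682]
  [   0.6002     1.1423     1.9748]
Δx = (I − A)⁻¹ Δd with Δd having -75 in the Services component and 0 elsewhere.
So Δx_2 = L_22 · (-75), where L_22 = adj(I−A)_22 / det(I−A) = 0.6900 / 0.25825.
Δx_2 = 0.6900 × (-75) / 0.25825 = -51.75 / 0.25825 ≈ -200.39.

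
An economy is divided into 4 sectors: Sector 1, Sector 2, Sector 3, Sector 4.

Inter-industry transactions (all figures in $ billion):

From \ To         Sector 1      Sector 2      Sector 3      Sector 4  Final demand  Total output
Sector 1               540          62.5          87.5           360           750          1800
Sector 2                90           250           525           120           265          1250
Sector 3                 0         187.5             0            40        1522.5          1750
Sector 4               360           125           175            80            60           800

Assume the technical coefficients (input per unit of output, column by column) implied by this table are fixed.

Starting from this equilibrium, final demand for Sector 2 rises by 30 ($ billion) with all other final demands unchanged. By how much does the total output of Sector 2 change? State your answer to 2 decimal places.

Technical coefficients a_ij = z_ij / X_j:
  a_11 = 540/1800 = 0.30, a_21 = 90/1800 = 0.05, a_31 = 0/1800 = 0.00, a_41 = 360/1800 = 0.20
  a_12 = 62.5/1250 = 0.05, a_22 = 250/1250 = 0.20, a_32 = 187.5/1250 = 0.15, a_42 = 125/1250 = 0.10
  a_13 = 87.5/1750 = 0.05, a_23 = 525/1750 = 0.30, a_33 = 0/1750 = 0.00, a_43 = 175/1750 = 0.10
  a_14 = 360/800 = 0.45, a_24 = 120/800 = 0.15, a_34 = 40/800 = 0.05, a_44 = 80/800 = 0.10
I − A =
  [   0.70    -0.05    -0.05    -0.45]
  [  -0.05     0.80    -0.30    -0.15]
  [   0.00    -0.15     1.00    -0.05]
  [  -0.20    -0.10    -0.10     0.90]
Compute the cofactors C_ij = (−1)^(i+j)·(3×3 minor ij) of I−A; the adjugate is their transpose:
adj(I−A) = Cᵀ =
  [ 0.656750   0.103500   0.099000   0.351125]
  [ 0.077750   0.536000   0.178500   0.138125]
  [ 0.019500   0.085000   0.415500   0.047000]
  [ 0.156750   0.092000   0.088000   0.525625]
det(I−A) = Σ_j (I−A)_1j·C_1j = (0.70)(0.656750) + (-0.05)(0.077750) + (-0.05)(0.019500) + (-0.45)(0.156750) = 0.384325
(I − A)⁻¹ = adj(I−A) / det(I−A) ≈
  [   1.7088     0.2693     0.2576     0.9136]
  [   0.2023     1.3947     0.4645     0.3594]
  [   0.0507     0.2212     1.0811     0.1223]
  [   0.4079     0.2394     0.2290     1.3677]
Δx = (I − A)⁻¹ Δd with Δd having +30 in the Sector 2 component and 0 elsewhere.
So Δx_2 = L_22 · (+30), where L_22 = adj(I−A)_22 / det(I−A) = 0.536000 / 0.384325.
Δx_2 = 0.536000 × (+30) / 0.384325 = 16.08 / 0.384325 ≈ 41.84.

Δx_2 = 41.84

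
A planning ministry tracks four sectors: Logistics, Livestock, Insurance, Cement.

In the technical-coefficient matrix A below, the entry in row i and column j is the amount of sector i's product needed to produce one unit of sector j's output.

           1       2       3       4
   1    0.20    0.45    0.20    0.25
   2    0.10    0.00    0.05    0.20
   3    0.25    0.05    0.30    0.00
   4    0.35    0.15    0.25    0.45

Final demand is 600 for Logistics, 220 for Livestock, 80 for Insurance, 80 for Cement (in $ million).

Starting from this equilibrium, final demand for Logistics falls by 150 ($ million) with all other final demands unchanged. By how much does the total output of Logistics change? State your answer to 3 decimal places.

I − A =
  [   0.80    -0.45    -0.20    -0.25]
  [  -0.10     1.00    -0.05    -0.20]
  [  -0.25    -0.05     0.70     0.00]
  [  -0.35    -0.15    -0.25     0.55]
Compute the cofactors C_ij = (−1)^(i+j)·(3×3 minor ij) of I−A; the adjugate is their transpose:
adj(I−A) = Cᵀ =
  [ 0.360125   0.208125   0.203250   0.239375]
  [ 0.106875   0.203625   0.088875   0.122625]
  [ 0.136250   0.088875   0.268500   0.094250]
  [ 0.320250   0.228375   0.275625   0.469875]
det(I−A) = Σ_j (I−A)_1j·C_1j = (0.80)(0.360125) + (-0.45)(0.106875) + (-0.20)(0.136250) + (-0.25)(0.320250) = 0.13269375
(I − A)⁻¹ = adj(I−A) / det(I−A) ≈
  [   2.7140     1.5685     1.5317     1.8040]
  [   0.8054     1.5345     0.6698     0.9241]
  [   1.0268     0.6698     2.0235     0.7103]
  [   2.4135     1.7211     2.0772     3.5410]
Δx = (I − A)⁻¹ Δd with Δd having -150 in the Logistics component and 0 elsewhere.
So Δx_1 = L_11 · (-150), where L_11 = adj(I−A)_11 / det(I−A) = 0.360125 / 0.13269375.
Δx_1 = 0.360125 × (-150) / 0.13269375 = -54.01875 / 0.13269375 ≈ -407.093.

Δx_1 = -407.093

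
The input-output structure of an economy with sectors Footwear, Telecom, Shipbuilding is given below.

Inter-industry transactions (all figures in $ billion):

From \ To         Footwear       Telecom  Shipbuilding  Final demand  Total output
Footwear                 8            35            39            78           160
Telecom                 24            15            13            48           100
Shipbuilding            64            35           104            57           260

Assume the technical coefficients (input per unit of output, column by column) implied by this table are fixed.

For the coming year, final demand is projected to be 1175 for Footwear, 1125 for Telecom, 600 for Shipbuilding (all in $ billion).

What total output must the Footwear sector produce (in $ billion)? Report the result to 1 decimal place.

Technical coefficients a_ij = z_ij / X_j:
  a_FF = 8/160 = 0.05, a_TF = 24/160 = 0.15, a_SF = 64/160 = 0.40
  a_FT = 35/100 = 0.35, a_TT = 15/100 = 0.15, a_ST = 35/100 = 0.35
  a_FS = 39/260 = 0.15, a_TS = 13/260 = 0.05, a_SS = 104/260 = 0.40
I − A =
  [   0.95    -0.35    -0.15]
  [  -0.15     0.85    -0.05]
  [  -0.40    -0.35     0.60]
Cofactors of I−A, C_ij = (−1)^(i+j)·(minor ij) (rows/columns in the sector order above):
  C_11 = (0.85)(0.60) − (-0.05)(-0.35) = 0.4925
  C_12 = −[(-0.15)(0.60) − (-0.05)(-0.40)] = 0.1100
  C_13 = (-0.15)(-0.35) − (0.85)(-0.40) = 0.3925
  C_21 = −[(-0.35)(0.60) − (-0.15)(-0.35)] = 0.2625
  C_22 = (0.95)(0.60) − (-0.15)(-0.40) = 0.5100
  C_23 = −[(0.95)(-0.35) − (-0.35)(-0.40)] = 0.4725
  C_31 = (-0.35)(-0.05) − (-0.15)(0.85) = 0.1450
  C_32 = −[(0.95)(-0.05) − (-0.15)(-0.15)] = 0.0700
  C_33 = (0.95)(0.85) − (-0.35)(-0.15) = 0.7550
det(I−A) = Σ_j (I−A)_1j·C_1j = (0.95)(0.4925) + (-0.35)(0.1100) + (-0.15)(0.3925) = 0.3705
adj(I−A) = Cᵀ =
  [ 0.4925   0.2625   0.1450]
  [ 0.1100   0.5100   0.0700]
  [ 0.3925   0.4725   0.7550]
(I − A)⁻¹ = adj(I−A) / det(I−A) ≈
  [   1.3293     0.7085     0.3914]
  [   0.2969     1.3765     0.1889]
  [   1.0594     1.2753     2.0378]
x = (I − A)⁻¹ d = adj(I−A)·d / det(I−A), with det(I−A) = 0.3705:
  x_F = (0.4925·1175 + 0.2625·1125 + 0.1450·600) / 0.3705 = 961.00 / 0.3705 ≈ 2593.8
  x_T = (0.1100·1175 + 0.5100·1125 + 0.0700·600) / 0.3705 = 745.00 / 0.3705 ≈ 2010.8
  x_S = (0.3925·1175 + 0.4725·1125 + 0.7550·600) / 0.3705 = 1445.75 / 0.3705 ≈ 3902.2

x_F = 2593.8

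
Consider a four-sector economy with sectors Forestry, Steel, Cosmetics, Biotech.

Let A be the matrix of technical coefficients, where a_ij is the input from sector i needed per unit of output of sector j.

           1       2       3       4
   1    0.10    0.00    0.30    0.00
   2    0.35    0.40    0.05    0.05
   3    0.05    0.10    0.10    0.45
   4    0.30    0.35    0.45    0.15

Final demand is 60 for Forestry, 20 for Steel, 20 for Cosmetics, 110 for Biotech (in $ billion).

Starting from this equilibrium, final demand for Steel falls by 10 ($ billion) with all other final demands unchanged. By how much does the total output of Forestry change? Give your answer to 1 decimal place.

Δx_1 = -3.3

I − A =
  [   0.90     0.00    -0.30     0.00]
  [  -0.35     0.60    -0.05    -0.05]
  [  -0.05    -0.10     0.90    -0.45]
  [  -0.30    -0.35    -0.45     0.85]
Compute the cofactors C_ij = (−1)^(i+j)·(3×3 minor ij) of I−A; the adjugate is their transpose:
adj(I−A) = Cᵀ =
  [ 0.307375   0.072750   0.147750   0.082500]
  [ 0.220375   0.453000   0.152250   0.107250]
  [ 0.192000   0.218250   0.443250   0.247500]
  [ 0.300875   0.327750   0.349500   0.462000]
det(I−A) = Σ_j (I−A)_1j·C_1j = (0.90)(0.307375) + (0.00)(0.220375) + (-0.30)(0.192000) + (0.00)(0.300875) = 0.2190375
(I − A)⁻¹ = adj(I−A) / det(I−A) ≈
  [   1.4033     0.3321     0.6745     0.3766]
  [   1.0061     2.0681     0.6951     0.4896]
  [   0.8766     0.9964     2.0236     1.1299]
  [   1.3736     1.4963     1.5956     2.1092]
Δx = (I − A)⁻¹ Δd with Δd having -10 in the Steel component and 0 elsewhere.
So Δx_1 = L_12 · (-10), where L_12 = adj(I−A)_12 / det(I−A) = 0.072750 / 0.2190375.
Δx_1 = 0.072750 × (-10) / 0.2190375 = -0.7275 / 0.2190375 ≈ -3.3.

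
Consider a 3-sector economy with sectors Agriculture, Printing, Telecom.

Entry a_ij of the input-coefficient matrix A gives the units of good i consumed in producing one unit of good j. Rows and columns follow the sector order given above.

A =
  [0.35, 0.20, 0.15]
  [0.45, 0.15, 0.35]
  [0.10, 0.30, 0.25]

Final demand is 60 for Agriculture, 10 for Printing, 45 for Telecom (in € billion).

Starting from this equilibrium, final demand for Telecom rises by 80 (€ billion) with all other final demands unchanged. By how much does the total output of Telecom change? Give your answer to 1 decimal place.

I − A =
  [   0.65    -0.20    -0.15]
  [  -0.45     0.85    -0.35]
  [  -0.10    -0.30     0.75]
Cofactors of I−A, C_ij = (−1)^(i+j)·(minor ij) (rows/columns in the sector order above):
  C_11 = (0.85)(0.75) − (-0.35)(-0.30) = 0.5325
  C_12 = −[(-0.45)(0.75) − (-0.35)(-0.10)] = 0.3725
  C_13 = (-0.45)(-0.30) − (0.85)(-0.10) = 0.2200
  C_21 = −[(-0.20)(0.75) − (-0.15)(-0.30)] = 0.1950
  C_22 = (0.65)(0.75) − (-0.15)(-0.10) = 0.4725
  C_23 = −[(0.65)(-0.30) − (-0.20)(-0.10)] = 0.2150
  C_31 = (-0.20)(-0.35) − (-0.15)(0.85) = 0.1975
  C_32 = −[(0.65)(-0.35) − (-0.15)(-0.45)] = 0.2950
  C_33 = (0.65)(0.85) − (-0.20)(-0.45) = 0.4625
det(I−A) = Σ_j (I−A)_1j·C_1j = (0.65)(0.5325) + (-0.20)(0.3725) + (-0.15)(0.2200) = 0.238625
adj(I−A) = Cᵀ =
  [ 0.5325   0.1950   0.1975]
  [ 0.3725   0.4725   0.2950]
  [ 0.2200   0.2150   0.4625]
(I − A)⁻¹ = adj(I−A) / det(I−A) ≈
  [   2.2315     0.8172     0.8277]
  [   1.5610     1.9801     1.2362]
  [   0.9219     0.9010     1.9382]
Δx = (I − A)⁻¹ Δd with Δd having +80 in the Telecom component and 0 elsewhere.
So Δx_T = L_TT · (+80), where L_TT = adj(I−A)_TT / det(I−A) = 0.4625 / 0.238625.
Δx_T = 0.4625 × (+80) / 0.238625 = 37.00 / 0.238625 ≈ 155.1.

Δx_T = 155.1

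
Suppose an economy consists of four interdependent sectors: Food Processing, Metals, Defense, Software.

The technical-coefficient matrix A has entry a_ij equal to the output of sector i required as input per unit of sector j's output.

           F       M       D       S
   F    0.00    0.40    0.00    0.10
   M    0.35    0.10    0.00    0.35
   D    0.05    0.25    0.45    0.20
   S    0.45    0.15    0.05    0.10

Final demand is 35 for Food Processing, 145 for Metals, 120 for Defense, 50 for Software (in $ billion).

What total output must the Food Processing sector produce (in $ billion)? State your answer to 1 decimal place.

x_F = 187.0

I − A =
  [   1.00    -0.40     0.00    -0.10]
  [  -0.35     0.90     0.00    -0.35]
  [  -0.05    -0.25     0.55    -0.20]
  [  -0.45    -0.15    -0.05     0.90]
Compute the cofactors C_ij = (−1)^(i+j)·(3×3 minor ij) of I−A; the adjugate is their transpose:
adj(I−A) = Cᵀ =
  [ 0.40325   0.20350   0.01150   0.12650]
  [ 0.25725   0.46000   0.01925   0.21175]
  [ 0.24750   0.29850   0.52275   0.25975]
  [ 0.25825   0.19500   0.03800   0.41800]
det(I−A) = Σ_j (I−A)_1j·C_1j = (1.00)(0.40325) + (-0.40)(0.25725) + (0.00)(0.24750) + (-0.10)(0.25825) = 0.274525
(I − A)⁻¹ = adj(I−A) / det(I−A) ≈
  [   1.4689     0.7413     0.0419     0.4608]
  [   0.9371     1.6756     0.0701     0.7713]
  [   0.9016     1.0873     1.9042     0.9462]
  [   0.9407     0.7103     0.1384     1.5226]
x = (I − A)⁻¹ d = adj(I−A)·d / det(I−A), with det(I−A) = 0.274525:
  x_F = (0.40325·35 + 0.20350·145 + 0.01150·120 + 0.12650·50) / 0.274525 = 51.32625 / 0.274525 ≈ 187.0
  x_M = (0.25725·35 + 0.46000·145 + 0.01925·120 + 0.21175·50) / 0.274525 = 88.60125 / 0.274525 ≈ 322.7
  x_D = (0.24750·35 + 0.29850·145 + 0.52275·120 + 0.25975·50) / 0.274525 = 127.6625 / 0.274525 ≈ 465.0
  x_S = (0.25825·35 + 0.19500·145 + 0.03800·120 + 0.41800·50) / 0.274525 = 62.77375 / 0.274525 ≈ 228.7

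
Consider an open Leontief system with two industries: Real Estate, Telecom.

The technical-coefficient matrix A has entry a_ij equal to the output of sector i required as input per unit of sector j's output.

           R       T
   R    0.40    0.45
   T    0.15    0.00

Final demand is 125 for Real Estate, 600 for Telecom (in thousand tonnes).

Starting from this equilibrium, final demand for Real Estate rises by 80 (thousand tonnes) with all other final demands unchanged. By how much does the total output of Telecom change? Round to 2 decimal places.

I − A =
  [   0.60    -0.45]
  [  -0.15     1.00]
det(I−A) = (0.60)(1.00) − (-0.45)(-0.15) = 0.5325
adj(I−A) = [[1.00, 0.45], [0.15, 0.60]]
(I − A)⁻¹ = adj(I−A) / det(I−A) ≈
  [   1.8779     0.8451]
  [   0.2817     1.1268]
Δx = (I − A)⁻¹ Δd with Δd having +80 in the Real Estate component and 0 elsewhere.
So Δx_T = L_TR · (+80), where L_TR = adj(I−A)_TR / det(I−A) = 0.15 / 0.5325.
Δx_T = 0.15 × (+80) / 0.5325 = 12.00 / 0.5325 ≈ 22.54.

Δx_T = 22.54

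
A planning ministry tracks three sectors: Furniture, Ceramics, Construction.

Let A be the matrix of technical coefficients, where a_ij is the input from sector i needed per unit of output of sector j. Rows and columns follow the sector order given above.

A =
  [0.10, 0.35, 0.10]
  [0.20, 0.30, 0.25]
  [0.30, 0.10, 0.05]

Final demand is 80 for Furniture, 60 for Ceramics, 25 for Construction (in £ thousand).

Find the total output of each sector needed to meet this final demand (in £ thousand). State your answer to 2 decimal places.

I − A =
  [   0.90    -0.35    -0.10]
  [  -0.20     0.70    -0.25]
  [  -0.30    -0.10     0.95]
Cofactors of I−A, C_ij = (−1)^(i+j)·(minor ij) (rows/columns in the sector order above):
  C_11 = (0.70)(0.95) − (-0.25)(-0.10) = 0.6400
  C_12 = −[(-0.20)(0.95) − (-0.25)(-0.30)] = 0.2650
  C_13 = (-0.20)(-0.10) − (0.70)(-0.30) = 0.2300
  C_21 = −[(-0.35)(0.95) − (-0.10)(-0.10)] = 0.3425
  C_22 = (0.90)(0.95) − (-0.10)(-0.30) = 0.8250
  C_23 = −[(0.90)(-0.10) − (-0.35)(-0.30)] = 0.1950
  C_31 = (-0.35)(-0.25) − (-0.10)(0.70) = 0.1575
  C_32 = −[(0.90)(-0.25) − (-0.10)(-0.20)] = 0.2450
  C_33 = (0.90)(0.70) − (-0.35)(-0.20) = 0.5600
det(I−A) = Σ_j (I−A)_1j·C_1j = (0.90)(0.6400) + (-0.35)(0.2650) + (-0.10)(0.2300) = 0.46025
adj(I−A) = Cᵀ =
  [ 0.6400   0.3425   0.1575]
  [ 0.2650   0.8250   0.2450]
  [ 0.2300   0.1950   0.5600]
(I − A)⁻¹ = adj(I−A) / det(I−A) ≈
  [   1.3905     0.7442     0.3422]
  [   0.5758     1.7925     0.5323]
  [   0.4997     0.4237     1.2167]
x = (I − A)⁻¹ d = adj(I−A)·d / det(I−A), with det(I−A) = 0.46025:
  x_1 = (0.6400·80 + 0.3425·60 + 0.1575·25) / 0.46025 = 75.6875 / 0.46025 ≈ 164.45
  x_2 = (0.2650·80 + 0.8250·60 + 0.2450·25) / 0.46025 = 76.825 / 0.46025 ≈ 166.92
  x_3 = (0.2300·80 + 0.1950·60 + 0.5600·25) / 0.46025 = 44.10 / 0.46025 ≈ 95.82

x_1 = 164.45, x_2 = 166.92, x_3 = 95.82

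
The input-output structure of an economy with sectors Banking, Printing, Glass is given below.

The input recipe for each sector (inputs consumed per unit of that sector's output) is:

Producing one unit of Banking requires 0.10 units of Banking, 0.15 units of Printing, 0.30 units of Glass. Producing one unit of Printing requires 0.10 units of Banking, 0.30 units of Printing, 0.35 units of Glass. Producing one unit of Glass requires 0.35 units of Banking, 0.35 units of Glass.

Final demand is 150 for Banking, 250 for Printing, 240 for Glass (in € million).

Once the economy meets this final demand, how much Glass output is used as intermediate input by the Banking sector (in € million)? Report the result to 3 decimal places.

z_GB = 169.476

I − A =
  [   0.90    -0.10    -0.35]
  [  -0.15     0.70     0.00]
  [  -0.30    -0.35     0.65]
Cofactors of I−A, C_ij = (−1)^(i+j)·(minor ij) (rows/columns in the sector order above):
  C_11 = (0.70)(0.65) − (0.00)(-0.35) = 0.4550
  C_12 = −[(-0.15)(0.65) − (0.00)(-0.30)] = 0.0975
  C_13 = (-0.15)(-0.35) − (0.70)(-0.30) = 0.2625
  C_21 = −[(-0.10)(0.65) − (-0.35)(-0.35)] = 0.1875
  C_22 = (0.90)(0.65) − (-0.35)(-0.30) = 0.4800
  C_23 = −[(0.90)(-0.35) − (-0.10)(-0.30)] = 0.3450
  C_31 = (-0.10)(0.00) − (-0.35)(0.70) = 0.2450
  C_32 = −[(0.90)(0.00) − (-0.35)(-0.15)] = 0.0525
  C_33 = (0.90)(0.70) − (-0.10)(-0.15) = 0.6150
det(I−A) = Σ_j (I−A)_1j·C_1j = (0.90)(0.4550) + (-0.10)(0.0975) + (-0.35)(0.2625) = 0.307875
adj(I−A) = Cᵀ =
  [ 0.4550   0.1875   0.2450]
  [ 0.0975   0.4800   0.0525]
  [ 0.2625   0.3450   0.6150]
(I − A)⁻¹ = adj(I−A) / det(I−A) ≈
  [   1.4779     0.6090     0.7958]
  [   0.3167     1.5591     0.1705]
  [   0.8526     1.1206     1.9976]
First solve x = (I − A)⁻¹ d = adj(I−A)·d / det(I−A); in particular x_B = (0.4550·150 + 0.1875·250 + 0.2450·240) / 0.307875 = 173.925 / 0.307875 ≈ 564.92083.
Intermediate flow from G to B: z_GB = a_GB · x_B = 0.30 × 173.925 / 0.307875 = 52.1775 / 0.307875 ≈ 169.476.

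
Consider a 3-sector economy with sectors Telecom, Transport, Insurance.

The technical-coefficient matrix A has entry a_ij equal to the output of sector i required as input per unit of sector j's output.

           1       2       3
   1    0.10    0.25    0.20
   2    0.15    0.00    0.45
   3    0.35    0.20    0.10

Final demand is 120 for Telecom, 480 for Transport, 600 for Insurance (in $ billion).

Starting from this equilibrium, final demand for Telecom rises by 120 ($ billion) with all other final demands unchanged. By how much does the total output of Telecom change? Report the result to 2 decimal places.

Δx_1 = 167.62

I − A =
  [   0.90    -0.25    -0.20]
  [  -0.15     1.00    -0.45]
  [  -0.35    -0.20     0.90]
Cofactors of I−A, C_ij = (−1)^(i+j)·(minor ij) (rows/columns in the sector order above):
  C_11 = (1.00)(0.90) − (-0.45)(-0.20) = 0.8100
  C_12 = −[(-0.15)(0.90) − (-0.45)(-0.35)] = 0.2925
  C_13 = (-0.15)(-0.20) − (1.00)(-0.35) = 0.3800
  C_21 = −[(-0.25)(0.90) − (-0.20)(-0.20)] = 0.2650
  C_22 = (0.90)(0.90) − (-0.20)(-0.35) = 0.7400
  C_23 = −[(0.90)(-0.20) − (-0.25)(-0.35)] = 0.2675
  C_31 = (-0.25)(-0.45) − (-0.20)(1.00) = 0.3125
  C_32 = −[(0.90)(-0.45) − (-0.20)(-0.15)] = 0.4350
  C_33 = (0.90)(1.00) − (-0.25)(-0.15) = 0.8625
det(I−A) = Σ_j (I−A)_1j·C_1j = (0.90)(0.8100) + (-0.25)(0.2925) + (-0.20)(0.3800) = 0.579875
adj(I−A) = Cᵀ =
  [ 0.8100   0.2650   0.3125]
  [ 0.2925   0.7400   0.4350]
  [ 0.3800   0.2675   0.8625]
(I − A)⁻¹ = adj(I−A) / det(I−A) ≈
  [   1.3969     0.4570     0.5389]
  [   0.5044     1.2761     0.7502]
  [   0.6553     0.4613     1.4874]
Δx = (I − A)⁻¹ Δd with Δd having +120 in the Telecom component and 0 elsewhere.
So Δx_1 = L_11 · (+120), where L_11 = adj(I−A)_11 / det(I−A) = 0.8100 / 0.579875.
Δx_1 = 0.8100 × (+120) / 0.579875 = 97.20 / 0.579875 ≈ 167.62.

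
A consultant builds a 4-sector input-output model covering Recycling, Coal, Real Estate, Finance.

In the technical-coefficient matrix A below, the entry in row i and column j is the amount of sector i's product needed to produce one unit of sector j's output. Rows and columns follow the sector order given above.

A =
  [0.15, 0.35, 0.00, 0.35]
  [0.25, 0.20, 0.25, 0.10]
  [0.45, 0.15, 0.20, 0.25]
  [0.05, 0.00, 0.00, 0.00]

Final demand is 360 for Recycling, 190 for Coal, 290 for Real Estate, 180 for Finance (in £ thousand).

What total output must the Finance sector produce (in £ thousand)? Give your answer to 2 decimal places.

I − A =
  [   0.85    -0.35     0.00    -0.35]
  [  -0.25     0.80    -0.25    -0.10]
  [  -0.45    -0.15     0.80    -0.25]
  [  -0.05     0.00     0.00     1.00]
Compute the cofactors C_ij = (−1)^(i+j)·(3×3 minor ij) of I−A; the adjugate is their transpose:
adj(I−A) = Cᵀ =
  [ 0.602500   0.280000   0.087500   0.260750]
  [ 0.319625   0.666000   0.208125   0.230500]
  [ 0.408250   0.286750   0.576750   0.315750]
  [ 0.030125   0.014000   0.004375   0.402750]
det(I−A) = Σ_j (I−A)_1j·C_1j = (0.85)(0.602500) + (-0.35)(0.319625) + (0.00)(0.408250) + (-0.35)(0.030125) = 0.3897125
(I − A)⁻¹ = adj(I−A) / det(I−A) ≈
  [   1.5460     0.7185     0.2245     0.6691]
  [   0.8202     1.7090     0.5340     0.5915]
  [   1.0476     0.7358     1.4799     0.8102]
  [   0.0773     0.0359     0.0112     1.0335]
x = (I − A)⁻¹ d = adj(I−A)·d / det(I−A), with det(I−A) = 0.3897125:
  x_1 = (0.602500·360 + 0.280000·190 + 0.087500·290 + 0.260750·180) / 0.3897125 = 342.41 / 0.3897125 ≈ 878.62
  x_2 = (0.319625·360 + 0.666000·190 + 0.208125·290 + 0.230500·180) / 0.3897125 = 343.45125 / 0.3897125 ≈ 881.29
  x_3 = (0.408250·360 + 0.286750·190 + 0.576750·290 + 0.315750·180) / 0.3897125 = 425.545 / 0.3897125 ≈ 1091.95
  x_4 = (0.030125·360 + 0.014000·190 + 0.004375·290 + 0.402750·180) / 0.3897125 = 87.26875 / 0.3897125 ≈ 223.93

x_4 = 223.93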